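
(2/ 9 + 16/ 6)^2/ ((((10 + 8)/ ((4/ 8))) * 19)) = 169/ 13851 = 0.01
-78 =-78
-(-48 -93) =141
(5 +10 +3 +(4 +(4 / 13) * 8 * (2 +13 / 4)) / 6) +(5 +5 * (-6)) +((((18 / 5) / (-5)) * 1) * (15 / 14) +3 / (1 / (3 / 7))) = -5003 / 1365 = -3.67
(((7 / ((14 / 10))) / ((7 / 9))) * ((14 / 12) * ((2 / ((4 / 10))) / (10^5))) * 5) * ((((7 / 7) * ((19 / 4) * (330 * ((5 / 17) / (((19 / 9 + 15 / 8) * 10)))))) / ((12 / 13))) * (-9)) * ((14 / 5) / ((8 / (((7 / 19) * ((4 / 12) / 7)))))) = -11583 / 8921600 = -0.00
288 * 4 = 1152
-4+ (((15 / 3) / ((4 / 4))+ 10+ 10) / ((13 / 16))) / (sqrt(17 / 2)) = -4+ 400*sqrt(34) / 221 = 6.55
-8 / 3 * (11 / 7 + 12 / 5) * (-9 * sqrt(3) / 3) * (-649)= -721688 * sqrt(3) / 35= -35714.29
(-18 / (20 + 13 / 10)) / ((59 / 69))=-0.99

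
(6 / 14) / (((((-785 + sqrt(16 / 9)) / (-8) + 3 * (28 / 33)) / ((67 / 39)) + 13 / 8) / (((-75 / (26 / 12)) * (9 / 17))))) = -265320 / 2031211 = -0.13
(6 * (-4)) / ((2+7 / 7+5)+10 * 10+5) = -24 / 113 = -0.21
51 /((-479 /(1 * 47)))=-5.00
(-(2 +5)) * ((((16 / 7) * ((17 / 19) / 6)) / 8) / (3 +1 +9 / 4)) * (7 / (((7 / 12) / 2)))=-544 / 475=-1.15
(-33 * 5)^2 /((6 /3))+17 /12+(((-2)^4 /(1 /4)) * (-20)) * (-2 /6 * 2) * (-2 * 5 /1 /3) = 387701 /36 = 10769.47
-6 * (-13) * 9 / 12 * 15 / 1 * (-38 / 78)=-855 / 2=-427.50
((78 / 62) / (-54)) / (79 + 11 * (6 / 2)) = -0.00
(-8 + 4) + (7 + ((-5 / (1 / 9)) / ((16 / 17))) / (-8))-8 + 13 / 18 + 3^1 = 5413 / 1152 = 4.70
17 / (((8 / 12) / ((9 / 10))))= 459 / 20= 22.95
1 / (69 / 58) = 58 / 69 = 0.84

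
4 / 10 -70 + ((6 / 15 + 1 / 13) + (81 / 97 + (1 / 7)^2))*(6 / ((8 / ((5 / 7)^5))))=-1441715851041 / 20769754460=-69.41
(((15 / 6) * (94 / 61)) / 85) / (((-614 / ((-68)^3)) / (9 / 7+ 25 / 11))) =119095744 / 1441979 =82.59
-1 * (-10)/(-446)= -5/223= -0.02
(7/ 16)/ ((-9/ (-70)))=245/ 72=3.40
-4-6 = -10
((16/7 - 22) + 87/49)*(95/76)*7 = -4395/28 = -156.96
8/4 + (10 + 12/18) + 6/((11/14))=20.30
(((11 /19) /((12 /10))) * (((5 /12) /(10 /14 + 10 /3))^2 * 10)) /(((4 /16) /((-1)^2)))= 13475 /65892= 0.20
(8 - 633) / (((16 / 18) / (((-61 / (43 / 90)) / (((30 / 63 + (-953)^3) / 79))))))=-25615996875 / 3126269713604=-0.01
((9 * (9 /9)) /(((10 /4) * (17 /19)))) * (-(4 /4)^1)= -342 /85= -4.02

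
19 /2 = 9.50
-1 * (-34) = 34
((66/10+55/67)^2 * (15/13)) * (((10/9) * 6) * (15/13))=370811760/758641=488.78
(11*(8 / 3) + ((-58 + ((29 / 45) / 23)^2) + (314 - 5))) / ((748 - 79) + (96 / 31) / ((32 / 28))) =9309328396 / 22306118175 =0.42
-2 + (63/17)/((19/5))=-331/323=-1.02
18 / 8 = 9 / 4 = 2.25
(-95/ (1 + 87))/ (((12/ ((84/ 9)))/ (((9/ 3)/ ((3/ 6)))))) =-665/ 132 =-5.04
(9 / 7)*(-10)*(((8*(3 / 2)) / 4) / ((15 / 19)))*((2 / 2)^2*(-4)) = 195.43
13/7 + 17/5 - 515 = -17841/35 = -509.74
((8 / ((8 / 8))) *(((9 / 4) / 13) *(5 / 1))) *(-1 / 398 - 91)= -1629855 / 2587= -630.02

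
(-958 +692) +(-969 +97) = -1138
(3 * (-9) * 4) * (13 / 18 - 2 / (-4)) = -132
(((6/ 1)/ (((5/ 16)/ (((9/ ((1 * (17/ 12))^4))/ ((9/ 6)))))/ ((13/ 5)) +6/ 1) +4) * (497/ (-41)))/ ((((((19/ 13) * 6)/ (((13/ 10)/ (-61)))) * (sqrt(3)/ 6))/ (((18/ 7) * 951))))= 5372604452417436 * sqrt(3)/ 7477551492167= 1244.47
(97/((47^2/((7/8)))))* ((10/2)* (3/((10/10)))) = 10185/17672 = 0.58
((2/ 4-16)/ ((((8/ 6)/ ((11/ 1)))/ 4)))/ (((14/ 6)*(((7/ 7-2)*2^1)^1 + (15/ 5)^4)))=-3069/ 1106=-2.77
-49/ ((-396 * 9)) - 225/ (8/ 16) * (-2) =3207649/ 3564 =900.01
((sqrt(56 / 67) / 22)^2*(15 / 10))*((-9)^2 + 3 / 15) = 8526 / 40535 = 0.21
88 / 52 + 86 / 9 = 11.25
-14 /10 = -7 /5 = -1.40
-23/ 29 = -0.79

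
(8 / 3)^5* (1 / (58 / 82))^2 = 55083008 / 204363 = 269.54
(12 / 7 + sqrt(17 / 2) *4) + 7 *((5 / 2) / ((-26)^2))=16469 / 9464 + 2 *sqrt(34)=13.40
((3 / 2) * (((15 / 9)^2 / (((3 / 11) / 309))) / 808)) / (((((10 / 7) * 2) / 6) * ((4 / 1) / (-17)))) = -674135 / 12928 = -52.15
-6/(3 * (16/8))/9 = -1/9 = -0.11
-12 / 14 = -6 / 7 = -0.86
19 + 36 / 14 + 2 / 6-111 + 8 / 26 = -24239 / 273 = -88.79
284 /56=71 /14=5.07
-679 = -679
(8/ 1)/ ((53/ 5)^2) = 200/ 2809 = 0.07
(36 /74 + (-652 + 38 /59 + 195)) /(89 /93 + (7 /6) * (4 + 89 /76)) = -14067624168 /215700047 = -65.22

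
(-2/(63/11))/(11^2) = -2/693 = -0.00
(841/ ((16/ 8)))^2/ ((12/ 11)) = 7780091/ 48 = 162085.23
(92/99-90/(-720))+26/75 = 27739/19800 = 1.40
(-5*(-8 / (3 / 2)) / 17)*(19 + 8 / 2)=36.08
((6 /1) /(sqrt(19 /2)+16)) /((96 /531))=1062 /493-531* sqrt(38) /7888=1.74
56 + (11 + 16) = 83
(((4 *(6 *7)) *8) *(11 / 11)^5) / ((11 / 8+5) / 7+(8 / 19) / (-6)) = 4290048 / 2683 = 1598.97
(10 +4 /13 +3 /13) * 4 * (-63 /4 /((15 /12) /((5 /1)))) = -34524 /13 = -2655.69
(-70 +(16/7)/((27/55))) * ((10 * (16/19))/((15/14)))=-41600/81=-513.58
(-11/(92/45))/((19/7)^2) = -24255/33212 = -0.73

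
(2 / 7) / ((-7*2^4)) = -0.00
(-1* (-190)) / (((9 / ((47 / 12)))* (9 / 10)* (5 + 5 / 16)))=71440 / 4131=17.29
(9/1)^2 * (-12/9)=-108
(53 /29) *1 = 53 /29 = 1.83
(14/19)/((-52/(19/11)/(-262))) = 917/143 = 6.41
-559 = -559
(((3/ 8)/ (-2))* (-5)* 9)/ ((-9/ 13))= -12.19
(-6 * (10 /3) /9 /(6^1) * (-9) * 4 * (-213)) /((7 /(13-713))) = 284000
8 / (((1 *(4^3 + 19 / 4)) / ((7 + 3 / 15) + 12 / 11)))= 14592 / 15125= 0.96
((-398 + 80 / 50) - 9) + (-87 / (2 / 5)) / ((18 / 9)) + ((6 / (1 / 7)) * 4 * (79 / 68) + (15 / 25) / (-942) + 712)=20979719 / 53380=393.03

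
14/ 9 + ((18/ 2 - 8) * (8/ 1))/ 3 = 38/ 9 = 4.22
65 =65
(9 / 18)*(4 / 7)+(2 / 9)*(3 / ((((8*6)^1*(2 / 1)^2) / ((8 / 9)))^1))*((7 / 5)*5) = 697 / 2268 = 0.31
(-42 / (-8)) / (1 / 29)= 609 / 4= 152.25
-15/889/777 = -5/230251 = -0.00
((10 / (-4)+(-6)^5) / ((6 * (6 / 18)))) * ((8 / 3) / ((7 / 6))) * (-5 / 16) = 2778.04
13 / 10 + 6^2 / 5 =17 / 2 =8.50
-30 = -30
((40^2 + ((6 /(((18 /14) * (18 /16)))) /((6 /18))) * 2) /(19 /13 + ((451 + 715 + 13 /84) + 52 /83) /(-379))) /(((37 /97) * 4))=-4060659811936 /6165718665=-658.59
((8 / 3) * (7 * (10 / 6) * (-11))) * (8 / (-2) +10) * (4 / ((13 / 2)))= -1263.59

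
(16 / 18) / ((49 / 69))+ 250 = 36934 / 147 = 251.25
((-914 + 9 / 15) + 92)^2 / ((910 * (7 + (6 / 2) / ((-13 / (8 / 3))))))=16867449 / 145250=116.13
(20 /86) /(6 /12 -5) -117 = -45299 /387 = -117.05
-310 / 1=-310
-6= -6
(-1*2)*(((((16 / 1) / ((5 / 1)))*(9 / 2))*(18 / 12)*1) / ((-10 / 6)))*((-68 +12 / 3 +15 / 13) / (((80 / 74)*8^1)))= -2448549 / 13000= -188.35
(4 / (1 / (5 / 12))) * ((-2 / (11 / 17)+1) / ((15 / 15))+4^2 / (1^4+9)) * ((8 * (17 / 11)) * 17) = -20808 / 121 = -171.97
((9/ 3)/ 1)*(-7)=-21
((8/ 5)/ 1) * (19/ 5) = 152/ 25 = 6.08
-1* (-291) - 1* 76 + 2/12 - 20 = 1171/6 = 195.17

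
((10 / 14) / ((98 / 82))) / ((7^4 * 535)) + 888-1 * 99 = 69525970730 / 88119101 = 789.00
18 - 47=-29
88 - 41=47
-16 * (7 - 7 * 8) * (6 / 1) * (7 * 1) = 32928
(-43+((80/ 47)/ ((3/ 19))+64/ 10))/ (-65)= 18203/ 45825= 0.40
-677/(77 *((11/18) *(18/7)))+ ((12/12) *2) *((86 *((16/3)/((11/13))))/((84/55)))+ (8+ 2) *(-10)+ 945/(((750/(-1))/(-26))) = 121397462/190575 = 637.01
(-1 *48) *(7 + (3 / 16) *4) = -372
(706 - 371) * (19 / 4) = 1591.25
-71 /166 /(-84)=71 /13944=0.01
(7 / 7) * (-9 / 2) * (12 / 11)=-54 / 11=-4.91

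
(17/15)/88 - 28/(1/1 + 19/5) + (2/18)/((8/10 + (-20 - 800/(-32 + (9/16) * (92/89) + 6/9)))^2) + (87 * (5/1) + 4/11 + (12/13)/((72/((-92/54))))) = 3461399883549471419/8058692978519040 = 429.52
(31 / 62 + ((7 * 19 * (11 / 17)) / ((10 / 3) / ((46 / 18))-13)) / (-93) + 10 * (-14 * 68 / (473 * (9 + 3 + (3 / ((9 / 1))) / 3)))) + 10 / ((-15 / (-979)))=9524691083225 / 14617749982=651.58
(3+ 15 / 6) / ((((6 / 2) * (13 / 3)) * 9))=0.05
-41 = -41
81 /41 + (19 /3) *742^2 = 428889599 /123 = 3486907.31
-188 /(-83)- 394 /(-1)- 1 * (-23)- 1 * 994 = -47703 /83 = -574.73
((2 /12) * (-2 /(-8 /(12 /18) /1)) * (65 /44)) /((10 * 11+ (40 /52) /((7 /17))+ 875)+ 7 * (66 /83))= 490945 /11873437488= 0.00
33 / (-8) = -33 / 8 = -4.12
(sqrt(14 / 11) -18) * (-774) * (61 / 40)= 212463 / 10 -23607 * sqrt(154) / 220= 19914.69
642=642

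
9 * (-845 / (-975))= 39 / 5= 7.80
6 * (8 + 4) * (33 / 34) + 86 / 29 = 35914 / 493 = 72.85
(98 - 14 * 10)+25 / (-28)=-1201 / 28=-42.89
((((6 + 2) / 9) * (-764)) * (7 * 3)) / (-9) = 42784 / 27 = 1584.59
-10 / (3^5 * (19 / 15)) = -50 / 1539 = -0.03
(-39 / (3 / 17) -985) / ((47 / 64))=-77184 / 47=-1642.21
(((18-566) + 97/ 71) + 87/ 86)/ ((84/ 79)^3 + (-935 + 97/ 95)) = 52015459192715/ 88923830389424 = 0.58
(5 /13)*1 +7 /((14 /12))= 83 /13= 6.38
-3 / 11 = -0.27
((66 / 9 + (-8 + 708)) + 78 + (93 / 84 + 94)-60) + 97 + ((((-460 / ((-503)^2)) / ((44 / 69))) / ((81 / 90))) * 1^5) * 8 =214473599635 / 233780316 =917.42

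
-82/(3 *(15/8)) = -14.58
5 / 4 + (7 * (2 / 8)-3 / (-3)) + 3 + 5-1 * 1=11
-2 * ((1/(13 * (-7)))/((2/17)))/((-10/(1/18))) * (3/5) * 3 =-0.00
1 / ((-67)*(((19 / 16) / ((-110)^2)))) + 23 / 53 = -10231521 / 67469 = -151.65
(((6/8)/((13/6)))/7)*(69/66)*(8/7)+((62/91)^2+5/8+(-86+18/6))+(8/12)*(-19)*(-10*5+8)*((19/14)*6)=3097202055/728728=4250.15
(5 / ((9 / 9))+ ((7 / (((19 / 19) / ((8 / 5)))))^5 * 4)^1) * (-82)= -180641303778 / 3125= -57805217.21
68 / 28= 2.43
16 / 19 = 0.84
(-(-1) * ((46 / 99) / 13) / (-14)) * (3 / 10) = -23 / 30030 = -0.00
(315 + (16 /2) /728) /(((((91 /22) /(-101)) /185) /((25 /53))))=-294593315500 /438893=-671218.99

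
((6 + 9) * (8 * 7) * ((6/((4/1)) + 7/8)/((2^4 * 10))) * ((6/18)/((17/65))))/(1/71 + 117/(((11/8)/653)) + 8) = 6751745/23610702688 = 0.00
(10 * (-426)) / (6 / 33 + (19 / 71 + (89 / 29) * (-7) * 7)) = 48242370 / 1697881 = 28.41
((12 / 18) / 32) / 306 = 0.00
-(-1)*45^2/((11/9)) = 18225/11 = 1656.82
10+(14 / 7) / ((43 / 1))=432 / 43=10.05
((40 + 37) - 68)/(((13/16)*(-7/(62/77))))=-8928/7007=-1.27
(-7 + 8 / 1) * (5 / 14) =5 / 14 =0.36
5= 5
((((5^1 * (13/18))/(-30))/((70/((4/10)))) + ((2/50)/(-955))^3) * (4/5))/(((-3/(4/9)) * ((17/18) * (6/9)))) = 28306975940524/218630561748046875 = 0.00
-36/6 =-6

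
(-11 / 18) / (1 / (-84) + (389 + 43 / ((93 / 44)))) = -4774 / 3197703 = -0.00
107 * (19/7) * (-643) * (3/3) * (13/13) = -1307219/7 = -186745.57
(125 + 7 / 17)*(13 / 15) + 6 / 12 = 55687 / 510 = 109.19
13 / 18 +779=14035 / 18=779.72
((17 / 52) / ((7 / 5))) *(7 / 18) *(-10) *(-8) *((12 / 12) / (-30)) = -85 / 351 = -0.24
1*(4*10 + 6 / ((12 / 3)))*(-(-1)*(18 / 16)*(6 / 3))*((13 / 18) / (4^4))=1079 / 4096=0.26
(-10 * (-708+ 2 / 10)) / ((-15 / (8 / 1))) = -56624 / 15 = -3774.93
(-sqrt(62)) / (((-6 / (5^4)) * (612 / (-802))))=-250625 * sqrt(62) / 1836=-1074.85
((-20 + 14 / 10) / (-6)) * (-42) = -651 / 5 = -130.20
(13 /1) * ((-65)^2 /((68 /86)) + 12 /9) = 7087093 /102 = 69481.30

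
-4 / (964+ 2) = -0.00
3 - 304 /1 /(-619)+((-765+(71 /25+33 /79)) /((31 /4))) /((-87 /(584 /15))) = 2348058543569 /49457248875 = 47.48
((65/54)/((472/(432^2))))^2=788486400/3481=226511.46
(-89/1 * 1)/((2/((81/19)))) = -7209/38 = -189.71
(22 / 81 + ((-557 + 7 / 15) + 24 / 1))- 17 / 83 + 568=1194457 / 33615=35.53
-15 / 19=-0.79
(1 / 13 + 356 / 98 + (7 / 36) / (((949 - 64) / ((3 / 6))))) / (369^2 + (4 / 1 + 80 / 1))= 150574819 / 5530135501800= 0.00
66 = 66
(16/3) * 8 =128/3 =42.67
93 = 93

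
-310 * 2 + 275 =-345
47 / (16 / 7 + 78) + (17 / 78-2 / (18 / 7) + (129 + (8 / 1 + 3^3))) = 5392669 / 32877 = 164.03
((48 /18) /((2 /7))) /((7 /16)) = 64 /3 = 21.33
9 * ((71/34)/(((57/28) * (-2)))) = -1491/323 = -4.62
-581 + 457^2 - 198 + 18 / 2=208079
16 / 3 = 5.33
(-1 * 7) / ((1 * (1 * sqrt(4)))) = -7 / 2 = -3.50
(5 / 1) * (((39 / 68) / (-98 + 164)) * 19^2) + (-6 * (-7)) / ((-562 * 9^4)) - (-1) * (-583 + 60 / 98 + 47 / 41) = -1044581790014821 / 1846998884808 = -565.56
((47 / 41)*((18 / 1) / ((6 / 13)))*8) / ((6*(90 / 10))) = 2444 / 369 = 6.62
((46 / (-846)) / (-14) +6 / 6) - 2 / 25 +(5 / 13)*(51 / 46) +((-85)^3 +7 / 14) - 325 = -27199745520131 / 44266950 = -614448.15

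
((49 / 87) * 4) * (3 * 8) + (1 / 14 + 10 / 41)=905281 / 16646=54.38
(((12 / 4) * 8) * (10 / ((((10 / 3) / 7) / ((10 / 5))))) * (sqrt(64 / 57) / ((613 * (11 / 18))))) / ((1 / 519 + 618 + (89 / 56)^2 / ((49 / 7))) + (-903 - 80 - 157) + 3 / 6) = -551243169792 * sqrt(57) / 760677063853597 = -0.01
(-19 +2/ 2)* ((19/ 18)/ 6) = -19/ 6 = -3.17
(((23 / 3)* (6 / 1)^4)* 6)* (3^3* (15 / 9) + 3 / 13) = 35054208 / 13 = 2696477.54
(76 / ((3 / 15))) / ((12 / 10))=950 / 3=316.67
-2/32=-0.06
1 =1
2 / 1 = 2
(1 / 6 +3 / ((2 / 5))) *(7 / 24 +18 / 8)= 1403 / 72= 19.49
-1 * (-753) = 753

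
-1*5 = -5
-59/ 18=-3.28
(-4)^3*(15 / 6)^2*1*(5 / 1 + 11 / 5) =-2880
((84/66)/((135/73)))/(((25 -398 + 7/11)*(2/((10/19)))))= -511/1050624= -0.00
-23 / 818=-0.03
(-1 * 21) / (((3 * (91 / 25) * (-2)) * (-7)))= -25 / 182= -0.14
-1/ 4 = -0.25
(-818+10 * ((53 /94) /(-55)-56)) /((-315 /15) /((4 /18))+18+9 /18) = 712479 /39292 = 18.13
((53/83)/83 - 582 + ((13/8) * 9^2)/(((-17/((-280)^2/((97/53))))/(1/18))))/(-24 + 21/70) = 2159329860050/2692310757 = 802.04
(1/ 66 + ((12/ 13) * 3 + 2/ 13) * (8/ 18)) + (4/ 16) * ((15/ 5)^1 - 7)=0.31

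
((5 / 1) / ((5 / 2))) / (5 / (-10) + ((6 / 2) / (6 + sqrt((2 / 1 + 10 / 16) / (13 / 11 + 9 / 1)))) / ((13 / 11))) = -152308 / 4285 + 9152*sqrt(66) / 4285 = -18.19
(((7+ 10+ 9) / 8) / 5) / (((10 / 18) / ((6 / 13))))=27 / 50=0.54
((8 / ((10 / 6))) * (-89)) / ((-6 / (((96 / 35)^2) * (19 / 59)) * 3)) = 20779008 / 361375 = 57.50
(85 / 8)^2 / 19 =7225 / 1216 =5.94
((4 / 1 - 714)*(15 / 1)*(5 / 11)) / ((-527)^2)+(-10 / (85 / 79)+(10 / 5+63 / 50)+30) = 3658148797 / 152750950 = 23.95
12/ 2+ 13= 19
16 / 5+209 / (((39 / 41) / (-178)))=-7625786 / 195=-39106.59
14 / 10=7 / 5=1.40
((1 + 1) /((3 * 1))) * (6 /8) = 1 /2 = 0.50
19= 19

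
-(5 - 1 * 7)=2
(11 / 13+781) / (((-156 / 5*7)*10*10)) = -121 / 3380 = -0.04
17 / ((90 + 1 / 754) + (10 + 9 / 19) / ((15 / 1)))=3653130 / 19490431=0.19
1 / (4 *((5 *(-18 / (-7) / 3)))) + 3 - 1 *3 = 7 / 120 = 0.06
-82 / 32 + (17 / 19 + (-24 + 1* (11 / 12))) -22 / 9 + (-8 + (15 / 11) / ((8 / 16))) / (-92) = -18785299 / 692208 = -27.14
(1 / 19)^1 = 0.05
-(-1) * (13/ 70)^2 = 169/ 4900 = 0.03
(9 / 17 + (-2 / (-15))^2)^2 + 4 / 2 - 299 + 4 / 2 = -4311653726 / 14630625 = -294.70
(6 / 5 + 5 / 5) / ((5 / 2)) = 22 / 25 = 0.88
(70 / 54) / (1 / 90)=350 / 3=116.67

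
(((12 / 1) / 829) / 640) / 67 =3 / 8886880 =0.00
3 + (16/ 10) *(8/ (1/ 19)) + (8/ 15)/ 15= 55403/ 225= 246.24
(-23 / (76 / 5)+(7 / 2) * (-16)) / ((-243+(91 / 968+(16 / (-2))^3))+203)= 1057782 / 10150655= 0.10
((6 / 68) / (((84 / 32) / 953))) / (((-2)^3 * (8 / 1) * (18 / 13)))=-12389 / 34272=-0.36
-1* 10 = -10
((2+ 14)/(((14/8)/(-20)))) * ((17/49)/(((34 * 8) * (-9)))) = 80/3087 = 0.03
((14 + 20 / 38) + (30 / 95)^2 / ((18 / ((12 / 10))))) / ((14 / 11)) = 144276 / 12635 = 11.42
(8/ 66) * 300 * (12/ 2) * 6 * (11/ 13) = 14400/ 13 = 1107.69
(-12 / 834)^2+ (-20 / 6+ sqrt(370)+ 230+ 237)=sqrt(370)+ 26875523 / 57963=482.90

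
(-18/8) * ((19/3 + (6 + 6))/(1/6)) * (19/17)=-9405/34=-276.62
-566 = -566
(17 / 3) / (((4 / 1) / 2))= 2.83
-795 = -795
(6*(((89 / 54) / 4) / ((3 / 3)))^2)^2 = 1.04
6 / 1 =6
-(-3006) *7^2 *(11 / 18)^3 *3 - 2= 10891357 / 108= 100845.90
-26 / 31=-0.84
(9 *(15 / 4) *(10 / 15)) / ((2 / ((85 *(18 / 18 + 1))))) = 3825 / 2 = 1912.50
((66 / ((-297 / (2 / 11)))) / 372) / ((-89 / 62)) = 2 / 26433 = 0.00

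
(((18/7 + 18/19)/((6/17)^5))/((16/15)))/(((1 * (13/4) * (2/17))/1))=120687845/76608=1575.39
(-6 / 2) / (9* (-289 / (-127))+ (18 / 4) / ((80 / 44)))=-5080 / 38871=-0.13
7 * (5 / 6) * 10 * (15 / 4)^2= 13125 / 16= 820.31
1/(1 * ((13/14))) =14/13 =1.08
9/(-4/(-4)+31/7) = 63/38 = 1.66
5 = 5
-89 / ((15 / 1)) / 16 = -89 / 240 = -0.37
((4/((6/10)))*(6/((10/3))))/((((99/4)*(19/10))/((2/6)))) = 160/1881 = 0.09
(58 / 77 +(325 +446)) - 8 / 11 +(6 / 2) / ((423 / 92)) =8378113 / 10857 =771.68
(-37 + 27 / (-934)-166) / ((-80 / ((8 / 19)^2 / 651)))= 379258 / 548750685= 0.00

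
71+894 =965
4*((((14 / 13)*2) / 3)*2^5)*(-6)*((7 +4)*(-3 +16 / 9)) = 867328 / 117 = 7413.06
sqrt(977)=31.26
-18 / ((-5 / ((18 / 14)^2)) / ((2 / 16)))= 0.74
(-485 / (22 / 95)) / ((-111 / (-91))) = -4192825 / 2442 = -1716.96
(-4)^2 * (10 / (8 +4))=40 / 3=13.33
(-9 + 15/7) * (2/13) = -96/91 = -1.05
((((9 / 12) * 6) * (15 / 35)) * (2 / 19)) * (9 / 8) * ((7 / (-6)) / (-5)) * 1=81 / 1520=0.05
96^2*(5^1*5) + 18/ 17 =3916818/ 17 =230401.06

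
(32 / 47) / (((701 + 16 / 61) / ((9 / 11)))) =1952 / 2457301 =0.00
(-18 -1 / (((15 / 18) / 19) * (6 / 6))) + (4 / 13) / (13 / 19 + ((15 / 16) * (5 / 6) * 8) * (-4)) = -612802 / 15015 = -40.81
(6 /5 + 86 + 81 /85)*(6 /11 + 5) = 457073 /935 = 488.85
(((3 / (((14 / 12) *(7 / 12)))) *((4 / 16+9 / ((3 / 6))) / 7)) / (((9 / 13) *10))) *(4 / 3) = 3796 / 1715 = 2.21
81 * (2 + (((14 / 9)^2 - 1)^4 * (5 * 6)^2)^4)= 93576208735367847369109438510136927023042 / 6461081889226673298932241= 14483055677006437.24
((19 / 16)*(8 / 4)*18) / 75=57 / 100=0.57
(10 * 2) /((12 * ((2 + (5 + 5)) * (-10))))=-1 /72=-0.01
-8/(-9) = 8/9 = 0.89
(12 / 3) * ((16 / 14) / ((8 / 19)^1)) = 76 / 7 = 10.86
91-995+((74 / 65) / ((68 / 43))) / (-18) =-35962711 / 39780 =-904.04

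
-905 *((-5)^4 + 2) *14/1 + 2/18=-71496809/9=-7944089.89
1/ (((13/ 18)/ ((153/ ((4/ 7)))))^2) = 92910321/ 676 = 137441.30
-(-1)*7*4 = 28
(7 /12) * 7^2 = 343 /12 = 28.58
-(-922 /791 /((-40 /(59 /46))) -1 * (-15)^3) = -3375.04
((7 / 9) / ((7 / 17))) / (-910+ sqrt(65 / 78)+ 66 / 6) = -30566 / 14547603 - 17 * sqrt(30) / 43642809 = -0.00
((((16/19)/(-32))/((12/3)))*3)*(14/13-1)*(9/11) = -27/21736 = -0.00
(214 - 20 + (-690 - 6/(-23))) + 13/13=-11379/23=-494.74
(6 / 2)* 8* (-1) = -24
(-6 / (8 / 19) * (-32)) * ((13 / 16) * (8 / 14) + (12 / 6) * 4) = 27018 / 7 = 3859.71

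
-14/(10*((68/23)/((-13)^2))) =-27209/340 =-80.03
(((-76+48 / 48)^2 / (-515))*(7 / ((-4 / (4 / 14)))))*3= 3375 / 206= 16.38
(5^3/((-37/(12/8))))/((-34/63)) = 23625/2516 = 9.39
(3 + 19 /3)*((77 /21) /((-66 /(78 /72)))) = -91 /162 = -0.56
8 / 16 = 1 / 2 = 0.50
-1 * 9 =-9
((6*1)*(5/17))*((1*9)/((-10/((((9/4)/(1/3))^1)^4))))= -14348907/4352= -3297.08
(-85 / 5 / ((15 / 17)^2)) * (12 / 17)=-1156 / 75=-15.41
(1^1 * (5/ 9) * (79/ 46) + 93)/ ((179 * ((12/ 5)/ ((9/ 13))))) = 0.15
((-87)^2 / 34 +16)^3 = 534003898897 / 39304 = 13586502.62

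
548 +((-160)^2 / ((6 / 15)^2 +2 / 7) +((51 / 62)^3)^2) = 128447148598285487 / 2215209187776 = 57984.21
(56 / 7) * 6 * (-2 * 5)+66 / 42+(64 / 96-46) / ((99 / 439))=-1412581 / 2079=-679.45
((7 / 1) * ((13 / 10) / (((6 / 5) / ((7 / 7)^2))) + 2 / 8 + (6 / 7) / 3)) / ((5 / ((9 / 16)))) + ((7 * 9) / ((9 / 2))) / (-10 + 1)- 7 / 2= -1361 / 360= -3.78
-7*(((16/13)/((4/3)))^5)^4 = -1.41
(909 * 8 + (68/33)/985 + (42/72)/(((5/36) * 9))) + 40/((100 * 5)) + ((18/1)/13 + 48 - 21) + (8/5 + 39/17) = 87458325489/11972675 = 7304.83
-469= -469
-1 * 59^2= -3481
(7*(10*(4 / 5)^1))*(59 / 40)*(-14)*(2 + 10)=-69384 / 5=-13876.80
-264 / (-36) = 22 / 3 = 7.33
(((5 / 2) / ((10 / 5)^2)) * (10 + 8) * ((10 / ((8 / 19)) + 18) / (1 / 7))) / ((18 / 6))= 17535 / 16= 1095.94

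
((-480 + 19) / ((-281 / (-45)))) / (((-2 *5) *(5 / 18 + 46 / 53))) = 1979073 / 307133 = 6.44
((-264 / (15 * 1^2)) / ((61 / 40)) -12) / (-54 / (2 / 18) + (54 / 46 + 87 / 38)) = 1255064 / 25725957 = 0.05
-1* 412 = -412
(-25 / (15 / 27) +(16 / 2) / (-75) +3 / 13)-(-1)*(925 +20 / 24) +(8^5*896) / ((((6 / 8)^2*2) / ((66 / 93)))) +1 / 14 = 18521965.36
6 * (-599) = -3594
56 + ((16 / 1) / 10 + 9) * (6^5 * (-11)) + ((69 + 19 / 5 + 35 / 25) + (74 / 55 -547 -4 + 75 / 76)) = -3791678283 / 4180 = -907100.07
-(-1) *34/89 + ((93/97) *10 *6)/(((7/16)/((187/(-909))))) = -162766874/6103531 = -26.67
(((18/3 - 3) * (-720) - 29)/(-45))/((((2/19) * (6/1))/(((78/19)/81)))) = 28457/7290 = 3.90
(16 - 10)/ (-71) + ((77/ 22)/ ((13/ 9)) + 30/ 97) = 474129/ 179062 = 2.65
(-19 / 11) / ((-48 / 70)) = 665 / 264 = 2.52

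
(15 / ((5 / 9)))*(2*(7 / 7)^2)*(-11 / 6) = -99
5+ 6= 11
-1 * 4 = -4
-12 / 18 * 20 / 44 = -10 / 33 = -0.30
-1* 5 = -5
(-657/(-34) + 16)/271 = 1201/9214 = 0.13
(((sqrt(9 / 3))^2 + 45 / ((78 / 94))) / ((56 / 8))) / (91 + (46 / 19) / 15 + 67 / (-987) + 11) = 3321960 / 41482129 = 0.08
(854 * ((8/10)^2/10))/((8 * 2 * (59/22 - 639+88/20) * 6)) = -4697/5213325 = -0.00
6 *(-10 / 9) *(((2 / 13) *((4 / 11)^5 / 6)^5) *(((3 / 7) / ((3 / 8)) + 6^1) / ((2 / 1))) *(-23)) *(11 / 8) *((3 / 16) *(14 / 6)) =6322191859712000 / 93345916568628730344584117157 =0.00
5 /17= 0.29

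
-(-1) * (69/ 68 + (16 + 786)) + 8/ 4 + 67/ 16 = 220103/ 272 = 809.20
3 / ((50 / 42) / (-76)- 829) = -4788 / 1323109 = -0.00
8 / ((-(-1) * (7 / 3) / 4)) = 96 / 7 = 13.71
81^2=6561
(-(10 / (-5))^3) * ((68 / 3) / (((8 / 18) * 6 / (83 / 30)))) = 2822 / 15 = 188.13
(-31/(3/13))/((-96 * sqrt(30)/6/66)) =4433 * sqrt(30)/240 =101.17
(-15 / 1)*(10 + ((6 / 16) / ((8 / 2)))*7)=-159.84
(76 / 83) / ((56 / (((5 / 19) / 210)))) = 0.00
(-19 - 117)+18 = -118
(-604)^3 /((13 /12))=-2644186368 /13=-203398951.38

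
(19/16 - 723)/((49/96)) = -69294/49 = -1414.16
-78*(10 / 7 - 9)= 590.57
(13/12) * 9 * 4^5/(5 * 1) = 9984/5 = 1996.80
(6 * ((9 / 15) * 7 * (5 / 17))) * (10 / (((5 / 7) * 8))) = 441 / 34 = 12.97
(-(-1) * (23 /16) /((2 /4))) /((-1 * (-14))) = 23 /112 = 0.21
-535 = -535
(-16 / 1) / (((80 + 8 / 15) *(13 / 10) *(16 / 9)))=-675 / 7852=-0.09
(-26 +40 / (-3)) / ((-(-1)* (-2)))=59 / 3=19.67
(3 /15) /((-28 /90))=-9 /14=-0.64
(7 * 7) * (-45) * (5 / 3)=-3675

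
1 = 1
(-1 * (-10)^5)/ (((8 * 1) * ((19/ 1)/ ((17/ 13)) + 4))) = 42500/ 63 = 674.60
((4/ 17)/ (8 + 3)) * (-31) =-124/ 187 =-0.66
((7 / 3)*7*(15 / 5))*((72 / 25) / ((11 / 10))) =7056 / 55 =128.29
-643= -643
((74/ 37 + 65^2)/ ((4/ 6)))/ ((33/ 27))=114129/ 22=5187.68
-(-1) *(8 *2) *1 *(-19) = -304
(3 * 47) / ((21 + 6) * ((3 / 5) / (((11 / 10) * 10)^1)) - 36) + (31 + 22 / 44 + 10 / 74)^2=3454862413 / 3466308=996.70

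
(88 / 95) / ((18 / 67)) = 2948 / 855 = 3.45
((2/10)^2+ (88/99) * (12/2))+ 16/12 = 503/75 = 6.71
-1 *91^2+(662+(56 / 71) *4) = -540725 / 71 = -7615.85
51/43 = 1.19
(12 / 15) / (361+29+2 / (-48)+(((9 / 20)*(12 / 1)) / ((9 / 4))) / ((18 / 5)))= 32 / 15625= 0.00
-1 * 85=-85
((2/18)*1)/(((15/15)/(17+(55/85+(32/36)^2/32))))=24334/12393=1.96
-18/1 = -18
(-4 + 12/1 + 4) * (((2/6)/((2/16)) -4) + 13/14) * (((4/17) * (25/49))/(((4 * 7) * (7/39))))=-1950/16807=-0.12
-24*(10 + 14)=-576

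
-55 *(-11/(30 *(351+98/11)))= 1331/23754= 0.06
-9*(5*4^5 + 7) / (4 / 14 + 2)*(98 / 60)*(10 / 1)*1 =-329730.19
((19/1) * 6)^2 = 12996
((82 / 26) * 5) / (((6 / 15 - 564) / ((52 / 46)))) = -1025 / 32407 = -0.03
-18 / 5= -3.60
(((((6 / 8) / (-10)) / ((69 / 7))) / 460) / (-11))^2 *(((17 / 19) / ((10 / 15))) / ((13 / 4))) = 2499 / 2676354549440000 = 0.00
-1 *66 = -66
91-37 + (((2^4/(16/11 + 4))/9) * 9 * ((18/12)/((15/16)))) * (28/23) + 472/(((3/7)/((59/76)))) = 29979164/32775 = 914.70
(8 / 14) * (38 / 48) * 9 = 57 / 14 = 4.07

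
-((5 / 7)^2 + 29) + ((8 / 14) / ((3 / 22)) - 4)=-4310 / 147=-29.32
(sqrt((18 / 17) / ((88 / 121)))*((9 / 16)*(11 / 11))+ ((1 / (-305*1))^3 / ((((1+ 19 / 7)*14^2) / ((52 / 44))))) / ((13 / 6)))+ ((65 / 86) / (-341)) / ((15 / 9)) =-201388896249 / 151434119336500+ 27*sqrt(187) / 544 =0.68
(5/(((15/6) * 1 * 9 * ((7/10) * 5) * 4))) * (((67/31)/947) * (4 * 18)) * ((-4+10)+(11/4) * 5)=0.05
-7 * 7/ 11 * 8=-35.64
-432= -432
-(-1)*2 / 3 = 0.67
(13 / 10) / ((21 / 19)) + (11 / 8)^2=20609 / 6720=3.07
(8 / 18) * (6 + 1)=28 / 9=3.11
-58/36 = -1.61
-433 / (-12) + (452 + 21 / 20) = 7337 / 15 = 489.13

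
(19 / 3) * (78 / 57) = 26 / 3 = 8.67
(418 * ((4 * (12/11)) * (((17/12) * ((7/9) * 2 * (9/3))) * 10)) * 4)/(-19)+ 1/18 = -456959/18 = -25386.61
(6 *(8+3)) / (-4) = -33 / 2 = -16.50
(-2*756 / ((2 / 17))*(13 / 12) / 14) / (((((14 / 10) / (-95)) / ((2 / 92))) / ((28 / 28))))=944775 / 644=1467.04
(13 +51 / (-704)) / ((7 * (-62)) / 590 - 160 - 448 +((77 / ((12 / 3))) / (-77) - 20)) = -0.02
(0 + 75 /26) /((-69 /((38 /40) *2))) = -95 /1196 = -0.08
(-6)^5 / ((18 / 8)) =-3456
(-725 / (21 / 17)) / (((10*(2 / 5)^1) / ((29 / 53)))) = -357425 / 4452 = -80.28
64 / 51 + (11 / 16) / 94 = 96817 / 76704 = 1.26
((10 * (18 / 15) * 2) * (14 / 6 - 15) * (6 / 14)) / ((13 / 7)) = -912 / 13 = -70.15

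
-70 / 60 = -7 / 6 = -1.17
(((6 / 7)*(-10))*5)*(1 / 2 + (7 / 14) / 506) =-38025 / 1771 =-21.47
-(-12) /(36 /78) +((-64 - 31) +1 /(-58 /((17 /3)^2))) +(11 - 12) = -36829 /522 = -70.55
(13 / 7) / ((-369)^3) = -13 / 351703863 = -0.00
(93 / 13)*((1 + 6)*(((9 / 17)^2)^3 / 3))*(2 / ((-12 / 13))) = -38440899 / 48275138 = -0.80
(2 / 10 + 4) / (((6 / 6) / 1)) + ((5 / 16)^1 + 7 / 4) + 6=12.26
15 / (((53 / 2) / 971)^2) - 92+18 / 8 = 225273409 / 11236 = 20049.25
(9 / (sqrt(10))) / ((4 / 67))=47.67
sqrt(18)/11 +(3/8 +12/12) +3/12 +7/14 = 3 * sqrt(2)/11 +17/8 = 2.51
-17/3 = -5.67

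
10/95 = 2/19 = 0.11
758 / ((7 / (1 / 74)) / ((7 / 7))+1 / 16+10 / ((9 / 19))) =109152 / 77641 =1.41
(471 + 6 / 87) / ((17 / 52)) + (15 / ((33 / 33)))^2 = 821297 / 493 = 1665.92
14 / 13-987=-12817 / 13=-985.92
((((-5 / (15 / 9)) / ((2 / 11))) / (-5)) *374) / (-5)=-6171 / 25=-246.84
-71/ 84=-0.85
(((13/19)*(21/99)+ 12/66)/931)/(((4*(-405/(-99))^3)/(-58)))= -143869/1934292150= -0.00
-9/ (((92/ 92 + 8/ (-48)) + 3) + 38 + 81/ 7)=-378/ 2243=-0.17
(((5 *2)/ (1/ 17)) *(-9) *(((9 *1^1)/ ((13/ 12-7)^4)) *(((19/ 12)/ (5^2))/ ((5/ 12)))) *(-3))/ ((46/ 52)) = 84632491008/ 14611716575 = 5.79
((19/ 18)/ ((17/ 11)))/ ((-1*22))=-19/ 612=-0.03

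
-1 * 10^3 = -1000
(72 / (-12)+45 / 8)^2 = 9 / 64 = 0.14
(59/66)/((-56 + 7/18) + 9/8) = -708/43153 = -0.02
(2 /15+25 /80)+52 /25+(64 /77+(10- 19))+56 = 4652987 /92400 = 50.36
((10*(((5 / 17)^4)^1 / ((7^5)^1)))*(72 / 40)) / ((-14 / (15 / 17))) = -84375 / 167044756193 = -0.00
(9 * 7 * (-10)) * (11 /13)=-6930 /13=-533.08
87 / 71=1.23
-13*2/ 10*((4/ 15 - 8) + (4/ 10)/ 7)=10478/ 525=19.96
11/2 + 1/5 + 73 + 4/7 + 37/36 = 101177/1260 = 80.30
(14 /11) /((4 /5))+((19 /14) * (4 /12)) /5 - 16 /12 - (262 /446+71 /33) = -2.39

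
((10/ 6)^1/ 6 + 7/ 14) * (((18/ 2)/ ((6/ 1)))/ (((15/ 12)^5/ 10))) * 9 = 21504/ 625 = 34.41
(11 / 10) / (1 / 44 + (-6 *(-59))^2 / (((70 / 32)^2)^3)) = 88972056250 / 92509796676889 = 0.00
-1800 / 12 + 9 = -141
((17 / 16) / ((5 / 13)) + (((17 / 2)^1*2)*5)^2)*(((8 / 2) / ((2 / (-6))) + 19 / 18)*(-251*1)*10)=28591293787 / 144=198550651.30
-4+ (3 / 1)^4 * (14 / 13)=1082 / 13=83.23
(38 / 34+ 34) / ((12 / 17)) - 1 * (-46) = 383 / 4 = 95.75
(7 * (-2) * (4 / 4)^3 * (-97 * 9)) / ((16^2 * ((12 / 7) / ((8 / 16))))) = 14259 / 1024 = 13.92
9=9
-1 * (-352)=352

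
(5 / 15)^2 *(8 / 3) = 8 / 27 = 0.30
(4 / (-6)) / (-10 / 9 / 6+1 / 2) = -36 / 17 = -2.12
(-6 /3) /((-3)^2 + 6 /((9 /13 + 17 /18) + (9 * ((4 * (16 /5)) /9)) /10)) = -34126 /188667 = -0.18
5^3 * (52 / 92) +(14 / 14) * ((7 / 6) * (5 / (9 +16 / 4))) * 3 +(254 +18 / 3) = 198535 / 598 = 332.00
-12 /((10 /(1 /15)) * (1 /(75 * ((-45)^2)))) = -12150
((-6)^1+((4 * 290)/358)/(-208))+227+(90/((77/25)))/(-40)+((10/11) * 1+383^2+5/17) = 146910.46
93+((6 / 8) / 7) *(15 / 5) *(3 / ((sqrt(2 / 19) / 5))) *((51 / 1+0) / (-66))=93 - 2295 *sqrt(38) / 1232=81.52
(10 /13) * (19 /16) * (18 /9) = 95 /52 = 1.83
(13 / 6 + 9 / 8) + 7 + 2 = 295 / 24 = 12.29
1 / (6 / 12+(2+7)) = 2 / 19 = 0.11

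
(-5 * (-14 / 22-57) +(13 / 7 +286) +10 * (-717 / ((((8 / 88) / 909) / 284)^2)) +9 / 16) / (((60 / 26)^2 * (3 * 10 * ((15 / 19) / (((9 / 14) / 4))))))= -76242781374503888247779 / 1034880000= -73673064871776.33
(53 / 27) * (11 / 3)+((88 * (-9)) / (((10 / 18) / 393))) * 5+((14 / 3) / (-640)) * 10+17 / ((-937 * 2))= -6803520948469 / 2428704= -2801296.88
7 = 7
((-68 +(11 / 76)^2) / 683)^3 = -60535042379024023 / 61396507138357440512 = -0.00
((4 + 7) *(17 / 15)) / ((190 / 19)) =187 / 150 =1.25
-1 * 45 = -45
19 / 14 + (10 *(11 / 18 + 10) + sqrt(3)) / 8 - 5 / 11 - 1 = sqrt(3) / 8 + 72995 / 5544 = 13.38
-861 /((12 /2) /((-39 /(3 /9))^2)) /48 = -1309581 /32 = -40924.41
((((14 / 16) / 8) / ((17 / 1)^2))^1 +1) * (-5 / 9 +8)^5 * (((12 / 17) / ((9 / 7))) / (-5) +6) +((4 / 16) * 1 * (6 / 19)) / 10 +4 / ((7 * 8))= 2495215134899666111 / 18520477930080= 134727.36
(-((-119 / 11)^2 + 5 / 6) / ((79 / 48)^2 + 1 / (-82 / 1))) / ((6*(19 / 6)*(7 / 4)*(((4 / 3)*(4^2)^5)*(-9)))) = 3508411 / 33581906305024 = 0.00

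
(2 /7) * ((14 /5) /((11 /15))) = 12 /11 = 1.09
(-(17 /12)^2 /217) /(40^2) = -289 /49996800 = -0.00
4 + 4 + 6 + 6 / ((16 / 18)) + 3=23.75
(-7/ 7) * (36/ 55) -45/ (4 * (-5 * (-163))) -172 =-172.67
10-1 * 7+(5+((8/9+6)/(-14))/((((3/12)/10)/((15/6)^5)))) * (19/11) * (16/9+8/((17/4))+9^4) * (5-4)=-9219507887357/424116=-21738175.14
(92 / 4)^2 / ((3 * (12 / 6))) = 529 / 6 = 88.17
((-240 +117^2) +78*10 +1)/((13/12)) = 170760/13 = 13135.38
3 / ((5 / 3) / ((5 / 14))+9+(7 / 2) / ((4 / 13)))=72 / 601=0.12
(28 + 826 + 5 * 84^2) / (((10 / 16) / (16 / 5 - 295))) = -421756048 / 25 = -16870241.92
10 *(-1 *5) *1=-50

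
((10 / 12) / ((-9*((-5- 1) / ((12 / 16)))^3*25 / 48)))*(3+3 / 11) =1 / 880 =0.00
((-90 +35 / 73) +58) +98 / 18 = -17132 / 657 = -26.08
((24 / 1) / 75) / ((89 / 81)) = 0.29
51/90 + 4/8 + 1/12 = 23/20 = 1.15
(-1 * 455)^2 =207025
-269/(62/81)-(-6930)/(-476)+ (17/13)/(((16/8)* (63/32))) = -157824557/431613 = -365.66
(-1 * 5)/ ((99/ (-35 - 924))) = 4795/ 99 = 48.43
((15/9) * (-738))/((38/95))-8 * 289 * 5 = -14635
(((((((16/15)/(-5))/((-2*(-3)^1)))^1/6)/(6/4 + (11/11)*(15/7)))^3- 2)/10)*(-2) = 81592801206866/203982002578125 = 0.40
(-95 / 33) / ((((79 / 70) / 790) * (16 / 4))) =-16625 / 33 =-503.79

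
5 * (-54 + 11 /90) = -4849 /18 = -269.39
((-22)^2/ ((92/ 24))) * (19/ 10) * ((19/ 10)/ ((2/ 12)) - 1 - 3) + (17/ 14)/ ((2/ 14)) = 2051287/ 1150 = 1783.73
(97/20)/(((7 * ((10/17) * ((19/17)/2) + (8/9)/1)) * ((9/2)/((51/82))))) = 1429683/18178580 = 0.08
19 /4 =4.75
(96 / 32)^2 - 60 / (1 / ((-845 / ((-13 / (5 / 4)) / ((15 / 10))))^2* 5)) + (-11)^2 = -4455924.69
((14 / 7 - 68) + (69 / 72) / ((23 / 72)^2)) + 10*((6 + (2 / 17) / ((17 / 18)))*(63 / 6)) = 586.47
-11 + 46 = 35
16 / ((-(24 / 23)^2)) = -529 / 36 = -14.69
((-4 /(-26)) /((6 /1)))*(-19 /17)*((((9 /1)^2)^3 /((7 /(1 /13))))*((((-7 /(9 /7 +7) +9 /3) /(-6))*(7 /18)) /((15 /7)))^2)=-109974375 /154636352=-0.71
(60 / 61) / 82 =30 / 2501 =0.01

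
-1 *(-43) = 43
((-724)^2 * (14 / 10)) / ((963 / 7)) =25684624 / 4815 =5334.29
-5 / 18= -0.28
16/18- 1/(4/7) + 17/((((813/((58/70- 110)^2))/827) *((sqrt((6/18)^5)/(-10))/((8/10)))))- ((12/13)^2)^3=-4926287434056 *sqrt(3)/331975- 257126503/173765124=-25702479.46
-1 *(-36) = 36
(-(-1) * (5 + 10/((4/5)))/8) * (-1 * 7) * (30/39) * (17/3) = -20825/312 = -66.75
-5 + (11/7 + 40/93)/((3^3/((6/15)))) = -4.97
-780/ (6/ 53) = -6890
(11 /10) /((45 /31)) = 341 /450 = 0.76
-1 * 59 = -59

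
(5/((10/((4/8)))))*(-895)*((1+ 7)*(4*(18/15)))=-8592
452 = 452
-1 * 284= -284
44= 44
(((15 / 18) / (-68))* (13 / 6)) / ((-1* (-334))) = -65 / 817632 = -0.00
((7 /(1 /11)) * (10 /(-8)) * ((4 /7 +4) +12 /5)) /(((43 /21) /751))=-10582341 /43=-246100.95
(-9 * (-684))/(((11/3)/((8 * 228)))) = 33685632/11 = 3062330.18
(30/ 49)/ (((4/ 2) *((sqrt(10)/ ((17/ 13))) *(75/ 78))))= 51 *sqrt(10)/ 1225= 0.13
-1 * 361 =-361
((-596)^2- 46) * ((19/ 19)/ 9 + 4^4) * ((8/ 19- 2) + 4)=12552891700/ 57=220226170.18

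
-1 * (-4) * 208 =832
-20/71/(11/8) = -160/781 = -0.20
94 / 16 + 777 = 6263 / 8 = 782.88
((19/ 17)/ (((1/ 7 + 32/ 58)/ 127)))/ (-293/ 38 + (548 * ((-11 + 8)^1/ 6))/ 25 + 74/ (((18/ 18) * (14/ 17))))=3257429350/ 1134718227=2.87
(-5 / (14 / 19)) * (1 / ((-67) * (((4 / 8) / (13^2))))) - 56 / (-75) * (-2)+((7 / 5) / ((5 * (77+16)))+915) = 68896111 / 72695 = 947.74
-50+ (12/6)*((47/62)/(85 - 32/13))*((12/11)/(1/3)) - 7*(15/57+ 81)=-618.78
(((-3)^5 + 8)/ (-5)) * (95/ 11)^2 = 424175/ 121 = 3505.58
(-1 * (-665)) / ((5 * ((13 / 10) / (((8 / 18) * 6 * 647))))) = 6884080 / 39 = 176514.87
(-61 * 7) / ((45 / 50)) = -4270 / 9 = -474.44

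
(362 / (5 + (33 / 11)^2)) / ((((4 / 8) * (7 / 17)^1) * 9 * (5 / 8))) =49232 / 2205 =22.33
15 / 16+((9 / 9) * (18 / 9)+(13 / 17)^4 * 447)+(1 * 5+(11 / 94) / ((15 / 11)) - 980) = -771706509577 / 942116880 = -819.12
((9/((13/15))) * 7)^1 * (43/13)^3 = 75134115/28561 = 2630.65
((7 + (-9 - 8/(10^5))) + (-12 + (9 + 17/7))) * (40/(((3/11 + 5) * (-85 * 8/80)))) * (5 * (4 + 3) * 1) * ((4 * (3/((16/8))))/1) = 29700924/61625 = 481.96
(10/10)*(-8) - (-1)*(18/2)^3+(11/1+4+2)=738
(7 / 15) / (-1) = -7 / 15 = -0.47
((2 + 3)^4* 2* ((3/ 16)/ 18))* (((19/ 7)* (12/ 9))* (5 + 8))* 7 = 154375/ 36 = 4288.19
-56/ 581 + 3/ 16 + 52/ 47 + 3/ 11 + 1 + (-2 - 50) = -34005955/ 686576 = -49.53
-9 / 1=-9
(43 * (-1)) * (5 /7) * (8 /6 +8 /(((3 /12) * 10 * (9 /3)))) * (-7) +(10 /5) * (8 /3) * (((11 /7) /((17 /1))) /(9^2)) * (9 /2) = 1657996 /3213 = 516.03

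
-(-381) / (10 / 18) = 3429 / 5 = 685.80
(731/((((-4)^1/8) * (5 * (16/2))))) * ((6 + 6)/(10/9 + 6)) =-19737/320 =-61.68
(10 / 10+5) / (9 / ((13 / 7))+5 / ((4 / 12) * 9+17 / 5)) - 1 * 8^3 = -1196096 / 2341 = -510.93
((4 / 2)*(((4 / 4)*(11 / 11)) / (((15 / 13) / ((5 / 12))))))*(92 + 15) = 1391 / 18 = 77.28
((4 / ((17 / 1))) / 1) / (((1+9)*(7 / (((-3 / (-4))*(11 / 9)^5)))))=161051 / 23422770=0.01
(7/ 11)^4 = 2401/ 14641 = 0.16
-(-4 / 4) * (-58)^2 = 3364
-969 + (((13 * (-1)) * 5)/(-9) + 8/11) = -95144/99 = -961.05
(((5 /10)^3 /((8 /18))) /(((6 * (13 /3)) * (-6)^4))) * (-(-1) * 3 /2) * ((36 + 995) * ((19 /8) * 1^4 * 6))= 19589 /106496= 0.18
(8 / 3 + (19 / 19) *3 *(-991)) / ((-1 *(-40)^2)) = 1.86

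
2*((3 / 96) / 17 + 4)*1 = 2177 / 272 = 8.00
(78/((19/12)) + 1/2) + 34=3183/38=83.76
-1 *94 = -94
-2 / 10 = -1 / 5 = -0.20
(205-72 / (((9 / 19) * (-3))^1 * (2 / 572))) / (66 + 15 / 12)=176348 / 807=218.52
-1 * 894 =-894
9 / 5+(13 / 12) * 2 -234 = -6901 / 30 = -230.03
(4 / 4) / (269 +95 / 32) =32 / 8703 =0.00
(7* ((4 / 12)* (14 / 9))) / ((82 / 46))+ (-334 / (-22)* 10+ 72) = 2750228 / 12177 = 225.85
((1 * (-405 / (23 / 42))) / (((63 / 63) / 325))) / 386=-2764125 / 4439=-622.69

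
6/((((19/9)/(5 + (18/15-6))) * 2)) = 27/95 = 0.28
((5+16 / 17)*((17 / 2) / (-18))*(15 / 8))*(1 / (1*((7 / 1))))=-505 / 672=-0.75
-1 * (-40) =40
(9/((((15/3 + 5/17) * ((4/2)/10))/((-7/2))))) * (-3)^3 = 3213/4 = 803.25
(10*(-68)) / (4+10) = -340 / 7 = -48.57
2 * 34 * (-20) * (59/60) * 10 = -40120/3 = -13373.33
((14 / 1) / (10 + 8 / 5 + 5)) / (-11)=-70 / 913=-0.08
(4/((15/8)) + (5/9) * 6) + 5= 157/15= 10.47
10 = 10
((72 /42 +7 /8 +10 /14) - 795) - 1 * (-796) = 4.30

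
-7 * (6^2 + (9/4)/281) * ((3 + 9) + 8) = -1416555/281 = -5041.12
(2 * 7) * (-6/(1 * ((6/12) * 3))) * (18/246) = -168/41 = -4.10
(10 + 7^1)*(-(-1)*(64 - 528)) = -7888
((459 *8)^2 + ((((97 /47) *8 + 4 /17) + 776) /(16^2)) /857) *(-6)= -1772695634186157 /21911776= -80901504.02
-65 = -65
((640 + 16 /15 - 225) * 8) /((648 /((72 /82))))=24964 /5535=4.51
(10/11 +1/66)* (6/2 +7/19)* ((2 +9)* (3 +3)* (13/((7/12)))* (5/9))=1015040/399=2543.96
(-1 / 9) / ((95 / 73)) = -73 / 855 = -0.09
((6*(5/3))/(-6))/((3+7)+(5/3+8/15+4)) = -25/243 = -0.10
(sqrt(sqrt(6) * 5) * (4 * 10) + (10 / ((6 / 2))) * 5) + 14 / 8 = 221 / 12 + 40 * sqrt(5) * 6^(1 / 4) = 158.40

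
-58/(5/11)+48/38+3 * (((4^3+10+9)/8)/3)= -88131/760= -115.96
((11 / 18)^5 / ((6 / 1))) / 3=161051 / 34012224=0.00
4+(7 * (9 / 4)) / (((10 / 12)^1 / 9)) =1741 / 10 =174.10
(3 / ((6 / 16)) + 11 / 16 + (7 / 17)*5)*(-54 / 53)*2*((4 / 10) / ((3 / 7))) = -184149 / 9010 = -20.44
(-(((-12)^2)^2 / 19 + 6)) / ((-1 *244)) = 10425 / 2318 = 4.50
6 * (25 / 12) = 12.50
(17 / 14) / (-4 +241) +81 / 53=269659 / 175854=1.53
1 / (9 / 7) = 7 / 9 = 0.78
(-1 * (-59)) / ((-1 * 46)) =-59 / 46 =-1.28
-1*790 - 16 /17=-13446 /17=-790.94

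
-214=-214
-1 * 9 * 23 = -207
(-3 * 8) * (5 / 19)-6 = -234 / 19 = -12.32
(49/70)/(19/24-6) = -84/625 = -0.13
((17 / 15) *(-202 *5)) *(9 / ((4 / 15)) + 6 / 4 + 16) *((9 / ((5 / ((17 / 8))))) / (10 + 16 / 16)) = -3590247 / 176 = -20399.13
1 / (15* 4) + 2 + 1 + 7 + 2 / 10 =10.22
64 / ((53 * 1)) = 64 / 53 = 1.21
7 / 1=7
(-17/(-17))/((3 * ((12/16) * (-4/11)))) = -11/9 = -1.22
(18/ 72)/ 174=1/ 696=0.00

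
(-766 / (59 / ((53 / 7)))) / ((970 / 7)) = -20299 / 28615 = -0.71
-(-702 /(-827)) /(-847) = 702 /700469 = 0.00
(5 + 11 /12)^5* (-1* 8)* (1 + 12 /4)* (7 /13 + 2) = -19846522861 /33696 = -588987.50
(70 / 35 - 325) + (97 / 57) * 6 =-5943 / 19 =-312.79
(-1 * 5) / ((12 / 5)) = -25 / 12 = -2.08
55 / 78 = 0.71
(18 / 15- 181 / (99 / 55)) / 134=-4471 / 6030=-0.74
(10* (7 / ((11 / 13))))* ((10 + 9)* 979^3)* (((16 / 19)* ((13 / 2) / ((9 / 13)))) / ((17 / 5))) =524739163348400 / 153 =3429667734303.27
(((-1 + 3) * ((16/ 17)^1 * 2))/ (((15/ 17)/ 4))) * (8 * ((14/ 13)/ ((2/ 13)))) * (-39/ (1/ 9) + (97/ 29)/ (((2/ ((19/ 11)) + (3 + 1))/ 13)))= -996948992/ 3045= -327405.25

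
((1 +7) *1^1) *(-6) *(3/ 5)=-144/ 5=-28.80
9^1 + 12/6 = 11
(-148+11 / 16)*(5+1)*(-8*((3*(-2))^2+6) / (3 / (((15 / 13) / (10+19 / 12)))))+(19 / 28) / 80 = 39914415133 / 4047680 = 9861.06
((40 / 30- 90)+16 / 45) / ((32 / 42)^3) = -2044623 / 10240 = -199.67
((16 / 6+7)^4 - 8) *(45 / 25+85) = 306678722 / 405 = 757231.41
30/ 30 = 1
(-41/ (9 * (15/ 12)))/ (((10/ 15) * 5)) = -82/ 75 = -1.09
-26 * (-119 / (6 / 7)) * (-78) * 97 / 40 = -13655369 / 20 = -682768.45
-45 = -45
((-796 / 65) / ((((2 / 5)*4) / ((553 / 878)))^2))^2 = 92586291014802025 / 25710157287952384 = 3.60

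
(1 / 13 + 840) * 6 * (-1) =-65526 / 13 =-5040.46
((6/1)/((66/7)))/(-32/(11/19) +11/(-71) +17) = -497/30012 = -0.02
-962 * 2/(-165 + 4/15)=28860/2471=11.68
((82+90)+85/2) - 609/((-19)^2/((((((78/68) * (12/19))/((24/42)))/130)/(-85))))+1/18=382773013403/1784025900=214.56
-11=-11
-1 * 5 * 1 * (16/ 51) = -80/ 51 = -1.57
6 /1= 6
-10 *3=-30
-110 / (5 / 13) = -286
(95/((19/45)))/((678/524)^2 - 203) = -15444900/13819811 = -1.12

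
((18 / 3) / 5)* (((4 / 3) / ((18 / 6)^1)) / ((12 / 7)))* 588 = 2744 / 15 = 182.93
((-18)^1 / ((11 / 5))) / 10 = -9 / 11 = -0.82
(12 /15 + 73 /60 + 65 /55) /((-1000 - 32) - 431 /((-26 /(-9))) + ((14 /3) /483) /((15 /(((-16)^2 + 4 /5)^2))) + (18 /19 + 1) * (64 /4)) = -299814775 /103818513326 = -0.00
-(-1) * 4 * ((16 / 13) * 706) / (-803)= -45184 / 10439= -4.33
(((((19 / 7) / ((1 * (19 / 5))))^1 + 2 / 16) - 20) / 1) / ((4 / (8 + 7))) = -16095 / 224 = -71.85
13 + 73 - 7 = 79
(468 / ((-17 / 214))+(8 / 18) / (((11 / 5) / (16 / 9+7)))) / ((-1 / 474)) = 14094954376 / 5049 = 2791632.87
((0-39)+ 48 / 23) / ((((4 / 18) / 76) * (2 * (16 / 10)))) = -725895 / 184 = -3945.08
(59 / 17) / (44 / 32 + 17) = 472 / 2499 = 0.19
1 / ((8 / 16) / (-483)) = -966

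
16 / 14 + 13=99 / 7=14.14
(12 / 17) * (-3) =-36 / 17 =-2.12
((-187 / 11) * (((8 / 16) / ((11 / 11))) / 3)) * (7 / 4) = -119 / 24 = -4.96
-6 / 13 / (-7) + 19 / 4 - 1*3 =661 / 364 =1.82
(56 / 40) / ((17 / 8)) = 56 / 85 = 0.66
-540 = -540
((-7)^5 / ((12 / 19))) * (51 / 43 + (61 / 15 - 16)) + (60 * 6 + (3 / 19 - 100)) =10524242396 / 36765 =286257.10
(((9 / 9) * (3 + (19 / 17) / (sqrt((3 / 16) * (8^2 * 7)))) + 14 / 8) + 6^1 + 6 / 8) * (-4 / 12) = -23 / 6 -19 * sqrt(21) / 2142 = -3.87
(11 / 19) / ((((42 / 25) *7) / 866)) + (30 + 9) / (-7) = 103514 / 2793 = 37.06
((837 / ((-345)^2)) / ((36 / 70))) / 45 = 217 / 714150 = 0.00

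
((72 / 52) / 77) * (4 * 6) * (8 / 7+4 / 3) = 576 / 539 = 1.07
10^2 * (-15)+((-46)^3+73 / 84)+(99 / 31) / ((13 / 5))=-3345725273 / 33852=-98833.90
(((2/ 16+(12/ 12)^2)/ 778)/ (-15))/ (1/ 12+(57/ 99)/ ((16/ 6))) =-99/ 307310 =-0.00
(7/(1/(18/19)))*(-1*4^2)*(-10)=20160/19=1061.05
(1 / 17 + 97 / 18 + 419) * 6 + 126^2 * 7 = 113678.69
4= 4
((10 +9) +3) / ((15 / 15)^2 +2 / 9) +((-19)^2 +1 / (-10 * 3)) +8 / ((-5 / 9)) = 10937 / 30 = 364.57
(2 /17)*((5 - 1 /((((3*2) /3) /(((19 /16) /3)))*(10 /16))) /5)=281 /2550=0.11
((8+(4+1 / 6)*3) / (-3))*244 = -5002 / 3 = -1667.33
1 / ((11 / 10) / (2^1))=20 / 11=1.82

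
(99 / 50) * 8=396 / 25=15.84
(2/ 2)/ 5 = 1/ 5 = 0.20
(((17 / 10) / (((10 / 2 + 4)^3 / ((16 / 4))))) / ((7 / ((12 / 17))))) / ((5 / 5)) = 8 / 8505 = 0.00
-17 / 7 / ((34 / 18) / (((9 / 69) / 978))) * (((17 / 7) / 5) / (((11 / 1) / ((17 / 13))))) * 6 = -7803 / 131346215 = -0.00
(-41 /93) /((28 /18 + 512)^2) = -1107 /662249404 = -0.00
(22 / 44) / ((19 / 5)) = 5 / 38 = 0.13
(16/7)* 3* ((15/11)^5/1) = 36450000/1127357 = 32.33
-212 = -212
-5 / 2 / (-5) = 1 / 2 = 0.50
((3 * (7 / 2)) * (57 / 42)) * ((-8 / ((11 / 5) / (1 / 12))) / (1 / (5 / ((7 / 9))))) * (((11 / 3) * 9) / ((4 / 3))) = -687.05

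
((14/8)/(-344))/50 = -7/68800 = -0.00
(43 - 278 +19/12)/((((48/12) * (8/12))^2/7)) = -58821/256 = -229.77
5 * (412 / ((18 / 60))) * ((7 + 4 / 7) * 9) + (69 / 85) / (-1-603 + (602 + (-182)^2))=9221462898483 / 19707590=467914.29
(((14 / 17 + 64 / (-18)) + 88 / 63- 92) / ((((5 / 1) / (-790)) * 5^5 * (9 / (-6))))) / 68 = -7896998 / 170690625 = -0.05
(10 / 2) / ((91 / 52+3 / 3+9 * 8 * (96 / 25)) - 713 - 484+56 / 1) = -500 / 86177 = -0.01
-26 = -26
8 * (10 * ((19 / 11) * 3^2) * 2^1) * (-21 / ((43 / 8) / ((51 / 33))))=-78140160 / 5203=-15018.29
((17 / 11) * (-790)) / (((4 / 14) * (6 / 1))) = -47005 / 66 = -712.20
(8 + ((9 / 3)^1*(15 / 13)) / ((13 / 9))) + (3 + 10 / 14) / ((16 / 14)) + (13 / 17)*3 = 183189 / 11492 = 15.94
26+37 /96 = 26.39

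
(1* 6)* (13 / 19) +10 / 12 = 563 / 114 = 4.94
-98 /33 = -2.97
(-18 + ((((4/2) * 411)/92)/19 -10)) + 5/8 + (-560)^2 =1096251541/3496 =313573.10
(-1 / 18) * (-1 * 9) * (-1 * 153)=-153 / 2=-76.50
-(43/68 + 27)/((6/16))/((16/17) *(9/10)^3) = -234875/2187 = -107.40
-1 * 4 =-4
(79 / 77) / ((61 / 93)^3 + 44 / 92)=1461516669 / 1083273730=1.35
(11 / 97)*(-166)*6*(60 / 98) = -328680 / 4753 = -69.15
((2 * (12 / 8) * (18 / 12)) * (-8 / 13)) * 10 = -360 / 13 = -27.69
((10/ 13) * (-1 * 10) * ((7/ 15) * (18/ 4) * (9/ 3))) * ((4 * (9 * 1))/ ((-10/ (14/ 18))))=1764/ 13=135.69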